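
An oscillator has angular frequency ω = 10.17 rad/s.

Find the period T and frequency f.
T = 2π/ω = 2π/10.17 = 0.6178 s; f = ω/2π = 1.619 Hz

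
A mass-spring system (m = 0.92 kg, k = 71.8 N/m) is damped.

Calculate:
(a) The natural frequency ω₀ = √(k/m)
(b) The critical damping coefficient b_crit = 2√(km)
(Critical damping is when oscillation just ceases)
ω₀ = √(k/m) = √(71.8/0.92) = 8.834 rad/s
b_crit = 2√(km) = 2√(71.8×0.92) = 16.25 kg/s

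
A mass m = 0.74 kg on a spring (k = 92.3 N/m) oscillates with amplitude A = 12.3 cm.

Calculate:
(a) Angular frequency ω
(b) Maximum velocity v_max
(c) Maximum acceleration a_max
ω = √(k/m) = √(92.3/0.74) = 11.17 rad/s
v_max = ωA = 11.17×0.123 = 1.374 m/s
a_max = ω²A = 11.17²×0.123 = 15.34 m/s²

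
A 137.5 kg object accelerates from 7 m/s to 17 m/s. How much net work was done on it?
W_net = ΔKE = ½m(v₂² − v₁²) = ½×137.5×(17² − 7²) = 16500.0 J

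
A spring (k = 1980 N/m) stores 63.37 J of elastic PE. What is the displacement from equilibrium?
PE = ½kx² → x = √(2PE/k) = √(2×63.37/1980) = 0.253 m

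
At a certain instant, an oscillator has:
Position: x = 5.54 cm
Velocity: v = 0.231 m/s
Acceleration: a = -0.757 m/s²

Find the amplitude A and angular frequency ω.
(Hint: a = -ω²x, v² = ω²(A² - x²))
a = −ω²x → ω = √(|a|/x) = √(0.757/0.0554) = 3.697 rad/s
v² = ω²(A² − x²) → A = √(x² + v²/ω²) = √(0.0554² + 0.231²/3.697²) = 0.08351 m = 8.351 cm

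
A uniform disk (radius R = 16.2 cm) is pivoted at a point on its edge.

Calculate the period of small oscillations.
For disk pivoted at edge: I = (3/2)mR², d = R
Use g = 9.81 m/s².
I/m = (3/2)R² = 0.03937 m²; d = R = 0.162 m
T = 2π√((3/2)R²/(gR)) = 2π√(3R/(2g)) = 0.9889 s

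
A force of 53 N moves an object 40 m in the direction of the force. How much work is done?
W = Fd = 53×40 = 2120.0 J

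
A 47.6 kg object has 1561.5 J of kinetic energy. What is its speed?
KE = ½mv² → v = √(2KE/m) = √(2×1561.5/47.6) = 8.1 m/s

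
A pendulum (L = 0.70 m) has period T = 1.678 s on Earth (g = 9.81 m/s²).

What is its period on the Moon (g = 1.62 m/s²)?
T = 2π√(L/g), so T_moon/T_earth = √(g_earth/g_moon)
T_moon = 2π√(0.7/1.62) = 4.13 s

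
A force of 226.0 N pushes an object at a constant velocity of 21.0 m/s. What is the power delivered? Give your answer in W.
P = Fv = 226 N × 21 m/s = 4746 W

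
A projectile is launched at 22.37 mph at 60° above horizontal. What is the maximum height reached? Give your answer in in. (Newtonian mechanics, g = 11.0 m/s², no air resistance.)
H = v₀²sin²(θ)/(2g) (with unit conversion) = 134.2 in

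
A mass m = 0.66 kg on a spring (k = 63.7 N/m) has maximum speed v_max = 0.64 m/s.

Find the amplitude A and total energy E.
½mv²_max = ½kA² → A = v_max√(m/k) = 0.64×√(0.66/63.7) = 0.06515 m = 6.515 cm
E = ½mv²_max = ½×0.66×0.64² = 0.1352 J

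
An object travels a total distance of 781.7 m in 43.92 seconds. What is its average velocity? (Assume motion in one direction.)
v_avg = Δd / Δt = 781.7 / 43.92 = 17.8 m/s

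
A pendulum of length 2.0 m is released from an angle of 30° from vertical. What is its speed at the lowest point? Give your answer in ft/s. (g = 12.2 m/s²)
h = L(1 − cosθ) = 2.0×(1 − cos30°) = 0.2679 m
v = √(2gh) = √(2×12.2×0.2679) = 2.557 m/s = 8.389 ft/s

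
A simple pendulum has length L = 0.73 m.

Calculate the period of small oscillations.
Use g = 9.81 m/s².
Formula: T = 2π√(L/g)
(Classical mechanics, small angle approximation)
T = 2π√(L/g) = 2π√(0.73/9.81) = 1.714 s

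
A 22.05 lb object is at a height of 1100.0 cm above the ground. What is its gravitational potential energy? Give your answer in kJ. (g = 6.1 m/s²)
PE = mgh = 10 kg × 6.1 m/s² × 11 m = 671.1 J = 0.6711 kJ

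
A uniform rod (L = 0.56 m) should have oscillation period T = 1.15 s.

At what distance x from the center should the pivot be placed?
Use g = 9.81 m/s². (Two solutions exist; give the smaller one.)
T = 2π√((L²/12 + x²)/(gx)). Let c = T²g/(4π²) = 0.3286.
x² − cx + L²/12 = 0 → x = (c − √(c² − L²/3))/2 = 0.1349 m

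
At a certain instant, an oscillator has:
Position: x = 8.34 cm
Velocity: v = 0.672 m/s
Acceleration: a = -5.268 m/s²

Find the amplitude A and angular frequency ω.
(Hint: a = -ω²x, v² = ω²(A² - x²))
a = −ω²x → ω = √(|a|/x) = √(5.268/0.0834) = 7.948 rad/s
v² = ω²(A² − x²) → A = √(x² + v²/ω²) = √(0.0834² + 0.672²/7.948²) = 0.1188 m = 11.88 cm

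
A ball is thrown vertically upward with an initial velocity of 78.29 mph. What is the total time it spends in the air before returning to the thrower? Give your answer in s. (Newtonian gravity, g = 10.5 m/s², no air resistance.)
t_total = 2v₀/g (with unit conversion) = 6.666 s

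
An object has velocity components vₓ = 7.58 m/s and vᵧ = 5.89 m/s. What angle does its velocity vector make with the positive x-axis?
θ = arctan(vᵧ/vₓ) = arctan(5.89/7.58) = 37.85°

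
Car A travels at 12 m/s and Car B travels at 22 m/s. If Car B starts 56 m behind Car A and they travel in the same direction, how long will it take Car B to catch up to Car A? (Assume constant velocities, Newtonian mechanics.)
Relative speed: v_rel = 22 - 12 = 10 m/s
Time to catch: t = d₀/v_rel = 56/10 = 5.6 s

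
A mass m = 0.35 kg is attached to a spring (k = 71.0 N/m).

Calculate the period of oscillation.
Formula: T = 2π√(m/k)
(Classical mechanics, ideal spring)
T = 2π√(m/k) = 2π√(0.35/71.0) = 0.4411 s; f = 1/T = 2.267 Hz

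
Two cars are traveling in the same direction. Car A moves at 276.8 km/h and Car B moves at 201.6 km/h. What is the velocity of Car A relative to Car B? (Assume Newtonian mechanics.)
v_rel = v_A - v_B = 276.8 - 201.6 = 75.2 km/h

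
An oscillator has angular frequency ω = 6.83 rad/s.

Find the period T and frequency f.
T = 2π/ω = 2π/6.83 = 0.9199 s; f = ω/2π = 1.087 Hz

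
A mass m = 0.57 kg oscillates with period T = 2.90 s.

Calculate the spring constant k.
T = 2π√(m/k) → k = m(2π/T)² = 0.57×(2π/2.9)² = 2.676 N/m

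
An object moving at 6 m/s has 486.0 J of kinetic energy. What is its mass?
KE = ½mv² → m = 2KE/v² = 2×486.0/6² = 27.0 kg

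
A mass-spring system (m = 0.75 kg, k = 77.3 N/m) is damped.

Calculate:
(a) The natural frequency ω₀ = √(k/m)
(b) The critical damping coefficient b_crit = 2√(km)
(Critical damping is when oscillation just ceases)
ω₀ = √(k/m) = √(77.3/0.75) = 10.15 rad/s
b_crit = 2√(km) = 2√(77.3×0.75) = 15.23 kg/s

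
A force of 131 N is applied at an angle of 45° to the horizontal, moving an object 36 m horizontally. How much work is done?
W = Fd cosθ = 131×36×cos(45°) = 3334.7 J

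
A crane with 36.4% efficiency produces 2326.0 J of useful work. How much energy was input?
W_in = W_out/η = 2326.0/0.364 = 6390.1 J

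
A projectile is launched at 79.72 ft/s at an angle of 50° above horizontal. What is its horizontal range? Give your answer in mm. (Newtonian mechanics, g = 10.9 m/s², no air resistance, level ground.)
R = v₀² sin(2θ) / g (with unit conversion) = 53340.0 mm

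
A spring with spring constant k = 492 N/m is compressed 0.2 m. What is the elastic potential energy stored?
PE = ½kx² = ½×492×0.2² = 9.84 J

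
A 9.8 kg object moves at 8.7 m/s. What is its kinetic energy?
KE = ½mv² = ½×9.8×8.7² = 370.881 J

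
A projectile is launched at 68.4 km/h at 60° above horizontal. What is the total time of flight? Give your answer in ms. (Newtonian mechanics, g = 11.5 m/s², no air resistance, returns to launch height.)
T = 2v₀sin(θ)/g (with unit conversion) = 2862.0 ms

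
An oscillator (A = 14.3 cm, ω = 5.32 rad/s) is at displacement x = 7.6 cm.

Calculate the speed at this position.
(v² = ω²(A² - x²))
v = ω√(A² − x²) = 5.32×√(0.143² − 0.076²) = 0.6444 m/s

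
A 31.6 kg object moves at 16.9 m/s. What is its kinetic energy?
KE = ½mv² = ½×31.6×16.9² = 4512.638 J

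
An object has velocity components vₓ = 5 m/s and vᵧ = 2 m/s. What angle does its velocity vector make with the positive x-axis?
θ = arctan(vᵧ/vₓ) = arctan(2/5) = 21.8°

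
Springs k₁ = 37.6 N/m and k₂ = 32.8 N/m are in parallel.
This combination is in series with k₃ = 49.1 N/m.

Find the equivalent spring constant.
k₁₂ = k₁ + k₂ = 70.4 N/m (parallel)
1/k_eq = 1/k₁₂ + 1/k₃ → k_eq = 28.93 N/m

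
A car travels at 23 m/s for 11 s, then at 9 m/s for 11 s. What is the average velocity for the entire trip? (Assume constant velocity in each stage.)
d₁ = v₁t₁ = 23 × 11 = 253 m
d₂ = v₂t₂ = 9 × 11 = 99 m
d_total = 352 m, t_total = 22 s
v_avg = d_total/t_total = 352/22 = 16.0 m/s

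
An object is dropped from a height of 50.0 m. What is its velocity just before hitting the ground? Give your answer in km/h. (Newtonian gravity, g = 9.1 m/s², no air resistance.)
v = √(2gh) (with unit conversion) = 108.6 km/h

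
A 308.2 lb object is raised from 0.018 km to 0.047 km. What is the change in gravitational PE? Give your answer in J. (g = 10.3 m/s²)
ΔPE = mg(h₂ − h₁) = 139.8 kg × 10.3 m/s² × (47 − 18) m = 4.176e+04 J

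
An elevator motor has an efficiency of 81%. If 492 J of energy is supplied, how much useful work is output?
W_out = η × W_in = 0.81 × 492 = 398.52 J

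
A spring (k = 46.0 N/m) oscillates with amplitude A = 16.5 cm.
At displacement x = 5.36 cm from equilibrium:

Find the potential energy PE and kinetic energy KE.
E_total = ½kA² = ½×46.0×(0.165)² = 0.6262 J
PE = ½kx² = ½×46.0×(0.0536)² = 0.06608 J
KE = E_total − PE = 0.5601 J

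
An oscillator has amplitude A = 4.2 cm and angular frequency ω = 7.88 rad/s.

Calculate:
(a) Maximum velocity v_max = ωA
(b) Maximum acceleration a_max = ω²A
v_max = ωA = 7.88×0.042 = 0.331 m/s
a_max = ω²A = 7.88²×0.042 = 2.608 m/s²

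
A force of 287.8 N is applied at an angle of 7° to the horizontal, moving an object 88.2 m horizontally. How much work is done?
W = Fd cosθ = 287.8×88.2×cos(7°) = 25195.0 J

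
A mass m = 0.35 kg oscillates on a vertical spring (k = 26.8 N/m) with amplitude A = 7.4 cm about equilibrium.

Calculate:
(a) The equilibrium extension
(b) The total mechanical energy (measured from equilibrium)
x_eq = mg/k = 0.35×9.81/26.8 = 0.1281 m = 12.81 cm
E = ½kA² = ½×26.8×(0.074)² = 0.07338 J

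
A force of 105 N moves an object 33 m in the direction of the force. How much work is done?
W = Fd = 105×33 = 3465.0 J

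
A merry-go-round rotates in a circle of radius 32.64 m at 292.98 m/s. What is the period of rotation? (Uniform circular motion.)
T = 2πr/v = 2π×32.64/292.98 = 0.7 s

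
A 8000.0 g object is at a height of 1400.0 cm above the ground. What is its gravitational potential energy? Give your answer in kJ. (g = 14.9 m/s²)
PE = mgh = 8 kg × 14.9 m/s² × 14 m = 1669 J = 1.669 kJ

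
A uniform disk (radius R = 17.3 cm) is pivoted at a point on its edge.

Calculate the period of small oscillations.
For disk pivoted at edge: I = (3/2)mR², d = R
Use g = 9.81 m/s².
I/m = (3/2)R² = 0.04489 m²; d = R = 0.173 m
T = 2π√((3/2)R²/(gR)) = 2π√(3R/(2g)) = 1.022 s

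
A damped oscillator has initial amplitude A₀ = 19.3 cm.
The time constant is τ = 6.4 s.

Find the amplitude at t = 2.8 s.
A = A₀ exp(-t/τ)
A = A₀ exp(−t/τ) = 19.3×exp(−2.8/6.4) = 12.46 cm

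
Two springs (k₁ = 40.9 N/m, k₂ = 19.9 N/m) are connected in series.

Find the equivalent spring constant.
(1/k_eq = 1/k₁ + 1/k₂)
1/k_eq = 1/40.9 + 1/19.9 = 0.074701; k_eq = 13.39 N/m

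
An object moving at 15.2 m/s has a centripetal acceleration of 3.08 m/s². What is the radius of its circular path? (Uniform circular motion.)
r = v²/a_c = 15.2²/3.08 = 75.01 m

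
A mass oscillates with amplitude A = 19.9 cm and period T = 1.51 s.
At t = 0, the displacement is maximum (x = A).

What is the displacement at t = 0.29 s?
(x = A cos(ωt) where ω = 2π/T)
ω = 2π/T = 2π/1.51 = 4.161 rad/s
x = A cos(ωt) = 19.9×cos(4.161×0.29) = 7.086 cm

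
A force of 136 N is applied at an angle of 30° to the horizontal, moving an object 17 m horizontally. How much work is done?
W = Fd cosθ = 136×17×cos(30°) = 2002.3 J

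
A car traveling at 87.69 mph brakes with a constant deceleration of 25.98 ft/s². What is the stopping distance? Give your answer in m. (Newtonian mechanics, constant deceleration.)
d = v₀² / (2a) (with unit conversion) = 97.03 m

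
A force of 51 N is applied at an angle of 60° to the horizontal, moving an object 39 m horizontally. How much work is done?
W = Fd cosθ = 51×39×cos(60°) = 994.5 J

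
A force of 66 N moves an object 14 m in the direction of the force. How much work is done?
W = Fd = 66×14 = 924.0 J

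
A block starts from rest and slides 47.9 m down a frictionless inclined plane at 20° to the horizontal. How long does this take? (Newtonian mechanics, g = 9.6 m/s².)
a = g sin(θ) = 9.6 × sin(20°) = 3.28 m/s²
t = √(2d/a) = √(2 × 47.9 / 3.28) = 5.4 s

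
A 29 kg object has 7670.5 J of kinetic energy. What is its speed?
KE = ½mv² → v = √(2KE/m) = √(2×7670.5/29) = 23.0 m/s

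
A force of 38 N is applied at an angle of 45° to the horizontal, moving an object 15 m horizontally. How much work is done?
W = Fd cosθ = 38×15×cos(45°) = 403.05 J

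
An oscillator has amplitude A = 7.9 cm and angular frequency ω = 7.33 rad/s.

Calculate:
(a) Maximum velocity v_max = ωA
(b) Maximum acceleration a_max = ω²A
v_max = ωA = 7.33×0.079 = 0.5791 m/s
a_max = ω²A = 7.33²×0.079 = 4.245 m/s²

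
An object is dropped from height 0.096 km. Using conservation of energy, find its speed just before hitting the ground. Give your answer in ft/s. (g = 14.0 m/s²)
mgh = ½mv² → v = √(2gh) = √(2×14.0×96) = 51.85 m/s = 170.1 ft/s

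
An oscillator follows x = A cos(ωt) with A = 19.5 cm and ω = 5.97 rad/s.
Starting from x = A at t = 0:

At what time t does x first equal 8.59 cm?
cos(ωt) = x/A = 8.59/19.5 = 0.4405
ωt = arccos(0.4405) = 1.115 rad
t = 1.115/5.97 = 0.1867 s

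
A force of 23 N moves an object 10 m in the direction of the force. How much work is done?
W = Fd = 23×10 = 230.0 J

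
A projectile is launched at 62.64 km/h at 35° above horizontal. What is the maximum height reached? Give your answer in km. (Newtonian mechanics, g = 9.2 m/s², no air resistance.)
H = v₀²sin²(θ)/(2g) (with unit conversion) = 0.005413 km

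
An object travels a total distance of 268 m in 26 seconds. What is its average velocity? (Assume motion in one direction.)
v_avg = Δd / Δt = 268 / 26 = 10.31 m/s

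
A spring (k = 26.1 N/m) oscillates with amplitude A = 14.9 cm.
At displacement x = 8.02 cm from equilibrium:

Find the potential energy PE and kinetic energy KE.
E_total = ½kA² = ½×26.1×(0.149)² = 0.2897 J
PE = ½kx² = ½×26.1×(0.0802)² = 0.08394 J
KE = E_total − PE = 0.2058 J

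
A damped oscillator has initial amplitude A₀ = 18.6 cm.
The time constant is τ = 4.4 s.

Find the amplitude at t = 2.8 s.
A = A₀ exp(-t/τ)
A = A₀ exp(−t/τ) = 18.6×exp(−2.8/4.4) = 9.843 cm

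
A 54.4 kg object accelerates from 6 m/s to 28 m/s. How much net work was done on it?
W_net = ΔKE = ½m(v₂² − v₁²) = ½×54.4×(28² − 6²) = 20345.6 J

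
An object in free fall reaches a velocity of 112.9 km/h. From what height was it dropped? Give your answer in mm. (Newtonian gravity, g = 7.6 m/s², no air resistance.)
h = v²/(2g) (with unit conversion) = 64710.0 mm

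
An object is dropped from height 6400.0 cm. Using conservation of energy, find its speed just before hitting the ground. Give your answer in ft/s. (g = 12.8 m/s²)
mgh = ½mv² → v = √(2gh) = √(2×12.8×64) = 40.48 m/s = 132.8 ft/s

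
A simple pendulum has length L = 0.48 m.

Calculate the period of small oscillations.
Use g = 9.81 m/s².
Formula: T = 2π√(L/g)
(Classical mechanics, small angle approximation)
T = 2π√(L/g) = 2π√(0.48/9.81) = 1.39 s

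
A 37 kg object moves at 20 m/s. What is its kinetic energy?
KE = ½mv² = ½×37×20² = 7400.0 J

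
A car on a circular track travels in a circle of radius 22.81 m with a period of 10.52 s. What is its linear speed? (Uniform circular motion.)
v = 2πr/T = 2π×22.81/10.52 = 13.62 m/s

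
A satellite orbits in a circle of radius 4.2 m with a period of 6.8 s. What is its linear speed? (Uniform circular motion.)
v = 2πr/T = 2π×4.2/6.8 = 3.88 m/s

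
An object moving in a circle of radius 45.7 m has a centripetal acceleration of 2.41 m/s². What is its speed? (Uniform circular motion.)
v = √(a_c × r) = √(2.41 × 45.7) = 10.49 m/s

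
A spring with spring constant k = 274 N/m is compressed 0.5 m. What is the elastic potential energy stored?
PE = ½kx² = ½×274×0.5² = 34.25 J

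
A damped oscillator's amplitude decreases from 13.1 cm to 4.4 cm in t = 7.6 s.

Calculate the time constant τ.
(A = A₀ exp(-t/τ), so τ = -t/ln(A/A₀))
A/A₀ = 4.4/13.1 = 0.3359; ln(A/A₀) = -1.091
τ = −t/ln(A/A₀) = −7.6/-1.091 = 6.966 s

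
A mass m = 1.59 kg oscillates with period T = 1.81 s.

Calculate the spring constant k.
T = 2π√(m/k) → k = m(2π/T)² = 1.59×(2π/1.81)² = 19.16 N/m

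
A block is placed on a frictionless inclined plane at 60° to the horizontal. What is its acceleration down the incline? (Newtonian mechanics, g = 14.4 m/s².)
a = g sin(θ) = 14.4 × sin(60°) = 14.4 × 0.866 = 12.47 m/s²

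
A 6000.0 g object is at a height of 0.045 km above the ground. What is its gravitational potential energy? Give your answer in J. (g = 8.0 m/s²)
PE = mgh = 6 kg × 8.0 m/s² × 45 m = 2160 J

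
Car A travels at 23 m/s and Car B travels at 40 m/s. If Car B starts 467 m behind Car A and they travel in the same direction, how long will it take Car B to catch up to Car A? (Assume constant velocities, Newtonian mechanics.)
Relative speed: v_rel = 40 - 23 = 17 m/s
Time to catch: t = d₀/v_rel = 467/17 = 27.47 s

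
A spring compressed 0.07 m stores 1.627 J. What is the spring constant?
PE = ½kx² → k = 2PE/x² = 2×1.627/0.07² = 664.1 N/m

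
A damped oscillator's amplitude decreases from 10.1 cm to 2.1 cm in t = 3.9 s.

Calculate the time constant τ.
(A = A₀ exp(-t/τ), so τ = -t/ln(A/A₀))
A/A₀ = 2.1/10.1 = 0.2079; ln(A/A₀) = -1.571
τ = −t/ln(A/A₀) = −3.9/-1.571 = 2.483 s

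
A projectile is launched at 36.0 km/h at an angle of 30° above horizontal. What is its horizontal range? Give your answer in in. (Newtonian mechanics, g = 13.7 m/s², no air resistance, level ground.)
R = v₀² sin(2θ) / g (with unit conversion) = 248.9 in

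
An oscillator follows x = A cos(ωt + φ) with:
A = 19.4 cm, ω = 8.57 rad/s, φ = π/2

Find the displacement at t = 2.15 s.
x = A cos(ωt + φ) = 19.4×cos(8.57×2.15 + π/2) = 7.982 cm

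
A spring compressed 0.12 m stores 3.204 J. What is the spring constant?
PE = ½kx² → k = 2PE/x² = 2×3.204/0.12² = 445.0 N/m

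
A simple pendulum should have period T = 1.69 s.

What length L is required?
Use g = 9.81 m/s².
T = 2π√(L/g) → L = g(T/2π)² = 9.81×(1.69/2π)² = 0.7097 m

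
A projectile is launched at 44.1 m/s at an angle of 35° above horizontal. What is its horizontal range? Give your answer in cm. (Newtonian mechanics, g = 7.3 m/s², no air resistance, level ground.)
R = v₀² sin(2θ) / g (with unit conversion) = 25030.0 cm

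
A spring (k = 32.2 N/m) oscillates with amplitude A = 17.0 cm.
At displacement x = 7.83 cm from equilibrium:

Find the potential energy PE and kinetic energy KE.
E_total = ½kA² = ½×32.2×(0.17)² = 0.4653 J
PE = ½kx² = ½×32.2×(0.0783)² = 0.09871 J
KE = E_total − PE = 0.3666 J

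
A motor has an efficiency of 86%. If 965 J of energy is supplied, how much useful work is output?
W_out = η × W_in = 0.86 × 965 = 829.9 J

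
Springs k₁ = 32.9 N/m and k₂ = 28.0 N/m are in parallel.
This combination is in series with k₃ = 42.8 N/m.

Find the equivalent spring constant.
k₁₂ = k₁ + k₂ = 60.9 N/m (parallel)
1/k_eq = 1/k₁₂ + 1/k₃ → k_eq = 25.14 N/m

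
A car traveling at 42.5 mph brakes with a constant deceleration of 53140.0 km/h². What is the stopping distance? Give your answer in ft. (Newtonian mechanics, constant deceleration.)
d = v₀² / (2a) (with unit conversion) = 144.4 ft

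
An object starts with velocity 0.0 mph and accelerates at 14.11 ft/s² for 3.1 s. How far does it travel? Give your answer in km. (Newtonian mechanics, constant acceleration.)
d = v₀t + ½at² (with unit conversion) = 0.02066 km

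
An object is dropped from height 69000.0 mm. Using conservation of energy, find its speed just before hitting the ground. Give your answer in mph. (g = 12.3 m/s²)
mgh = ½mv² → v = √(2gh) = √(2×12.3×69) = 41.2 m/s = 92.16 mph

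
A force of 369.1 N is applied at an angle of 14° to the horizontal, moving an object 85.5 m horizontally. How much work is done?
W = Fd cosθ = 369.1×85.5×cos(14°) = 30621.0 J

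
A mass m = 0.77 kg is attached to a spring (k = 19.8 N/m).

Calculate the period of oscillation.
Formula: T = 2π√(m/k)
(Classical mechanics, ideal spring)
T = 2π√(m/k) = 2π√(0.77/19.8) = 1.239 s; f = 1/T = 0.8071 Hz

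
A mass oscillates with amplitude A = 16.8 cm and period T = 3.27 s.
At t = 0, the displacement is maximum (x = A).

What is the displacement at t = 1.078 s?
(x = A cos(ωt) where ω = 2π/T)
ω = 2π/T = 2π/3.27 = 1.921 rad/s
x = A cos(ωt) = 16.8×cos(1.921×1.078) = -8.062 cm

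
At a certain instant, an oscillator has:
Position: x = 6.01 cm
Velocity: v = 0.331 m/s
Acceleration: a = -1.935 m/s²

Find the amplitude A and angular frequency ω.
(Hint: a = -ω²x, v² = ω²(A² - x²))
a = −ω²x → ω = √(|a|/x) = √(1.935/0.0601) = 5.674 rad/s
v² = ω²(A² − x²) → A = √(x² + v²/ω²) = √(0.0601² + 0.331²/5.674²) = 0.08376 m = 8.376 cm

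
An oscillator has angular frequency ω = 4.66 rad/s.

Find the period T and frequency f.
T = 2π/ω = 2π/4.66 = 1.348 s; f = ω/2π = 0.7417 Hz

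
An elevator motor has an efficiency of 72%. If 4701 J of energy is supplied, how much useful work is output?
W_out = η × W_in = 0.72 × 4701 = 3384.7 J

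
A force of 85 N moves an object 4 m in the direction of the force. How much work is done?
W = Fd = 85×4 = 340.0 J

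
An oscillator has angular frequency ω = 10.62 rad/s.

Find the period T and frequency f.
T = 2π/ω = 2π/10.62 = 0.5916 s; f = ω/2π = 1.69 Hz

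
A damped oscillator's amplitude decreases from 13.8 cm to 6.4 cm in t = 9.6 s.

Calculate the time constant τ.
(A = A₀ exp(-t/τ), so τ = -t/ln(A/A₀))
A/A₀ = 6.4/13.8 = 0.4638; ln(A/A₀) = -0.7684
τ = −t/ln(A/A₀) = −9.6/-0.7684 = 12.49 s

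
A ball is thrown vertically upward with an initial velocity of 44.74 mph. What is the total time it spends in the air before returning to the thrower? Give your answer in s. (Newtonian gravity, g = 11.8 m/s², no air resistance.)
t_total = 2v₀/g (with unit conversion) = 3.39 s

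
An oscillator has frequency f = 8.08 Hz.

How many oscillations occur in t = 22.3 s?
n = f×t = 8.08×22.3 = 180.2 oscillations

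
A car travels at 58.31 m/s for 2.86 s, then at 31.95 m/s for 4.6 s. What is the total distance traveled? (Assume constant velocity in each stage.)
d₁ = v₁t₁ = 58.31 × 2.86 = 166.767 m
d₂ = v₂t₂ = 31.95 × 4.6 = 146.97 m
d_total = 166.767 + 146.97 = 313.74 m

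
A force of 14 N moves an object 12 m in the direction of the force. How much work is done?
W = Fd = 14×12 = 168.0 J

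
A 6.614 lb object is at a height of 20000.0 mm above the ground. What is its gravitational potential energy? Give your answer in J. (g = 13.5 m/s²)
PE = mgh = 3 kg × 13.5 m/s² × 20 m = 810 J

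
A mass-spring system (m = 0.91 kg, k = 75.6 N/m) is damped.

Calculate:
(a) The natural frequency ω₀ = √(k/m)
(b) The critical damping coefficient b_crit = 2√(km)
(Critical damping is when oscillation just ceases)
ω₀ = √(k/m) = √(75.6/0.91) = 9.115 rad/s
b_crit = 2√(km) = 2√(75.6×0.91) = 16.59 kg/s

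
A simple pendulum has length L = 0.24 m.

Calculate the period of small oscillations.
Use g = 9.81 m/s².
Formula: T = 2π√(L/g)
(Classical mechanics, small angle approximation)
T = 2π√(L/g) = 2π√(0.24/9.81) = 0.9828 s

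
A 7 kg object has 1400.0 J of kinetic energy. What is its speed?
KE = ½mv² → v = √(2KE/m) = √(2×1400.0/7) = 20.0 m/s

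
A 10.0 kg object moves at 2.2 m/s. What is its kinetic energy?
KE = ½mv² = ½×10.0×2.2² = 24.2 J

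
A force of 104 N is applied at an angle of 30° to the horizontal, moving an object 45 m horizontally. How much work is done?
W = Fd cosθ = 104×45×cos(30°) = 4053.0 J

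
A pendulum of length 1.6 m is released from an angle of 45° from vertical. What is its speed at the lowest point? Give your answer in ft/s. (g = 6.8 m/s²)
h = L(1 − cosθ) = 1.6×(1 − cos45°) = 0.4686 m
v = √(2gh) = √(2×6.8×0.4686) = 2.525 m/s = 8.283 ft/s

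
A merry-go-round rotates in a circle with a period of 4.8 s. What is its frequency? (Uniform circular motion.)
f = 1/T = 1/4.8 = 0.2083 Hz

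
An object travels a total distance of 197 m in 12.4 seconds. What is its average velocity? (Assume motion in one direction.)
v_avg = Δd / Δt = 197 / 12.4 = 15.89 m/s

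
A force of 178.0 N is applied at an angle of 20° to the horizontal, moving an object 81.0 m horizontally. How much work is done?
W = Fd cosθ = 178.0×81.0×cos(20°) = 13548.0 J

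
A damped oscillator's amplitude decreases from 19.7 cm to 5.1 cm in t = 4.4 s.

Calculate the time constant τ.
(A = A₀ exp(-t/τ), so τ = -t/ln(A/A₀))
A/A₀ = 5.1/19.7 = 0.2589; ln(A/A₀) = -1.351
τ = −t/ln(A/A₀) = −4.4/-1.351 = 3.256 s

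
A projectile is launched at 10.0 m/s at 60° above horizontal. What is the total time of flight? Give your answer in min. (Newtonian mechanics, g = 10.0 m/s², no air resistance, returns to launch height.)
T = 2v₀sin(θ)/g (with unit conversion) = 0.02887 min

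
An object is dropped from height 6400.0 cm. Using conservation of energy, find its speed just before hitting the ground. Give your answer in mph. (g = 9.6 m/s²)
mgh = ½mv² → v = √(2gh) = √(2×9.6×64) = 35.05 m/s = 78.41 mph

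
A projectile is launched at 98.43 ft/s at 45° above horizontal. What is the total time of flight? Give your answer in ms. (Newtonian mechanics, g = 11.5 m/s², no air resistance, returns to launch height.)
T = 2v₀sin(θ)/g (with unit conversion) = 3689.0 ms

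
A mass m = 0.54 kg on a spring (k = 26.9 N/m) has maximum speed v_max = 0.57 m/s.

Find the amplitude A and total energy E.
½mv²_max = ½kA² → A = v_max√(m/k) = 0.57×√(0.54/26.9) = 0.08076 m = 8.076 cm
E = ½mv²_max = ½×0.54×0.57² = 0.08772 J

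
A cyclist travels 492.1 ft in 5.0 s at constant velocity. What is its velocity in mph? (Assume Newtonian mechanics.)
v = d/t (with unit conversion) = 67.1 mph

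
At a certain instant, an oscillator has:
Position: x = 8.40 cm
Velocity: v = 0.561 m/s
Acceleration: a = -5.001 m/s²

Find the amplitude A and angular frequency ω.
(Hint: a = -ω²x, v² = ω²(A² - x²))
a = −ω²x → ω = √(|a|/x) = √(5.001/0.084) = 7.716 rad/s
v² = ω²(A² − x²) → A = √(x² + v²/ω²) = √(0.084² + 0.561²/7.716²) = 0.1111 m = 11.11 cm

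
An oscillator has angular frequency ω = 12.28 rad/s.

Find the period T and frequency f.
T = 2π/ω = 2π/12.28 = 0.5117 s; f = ω/2π = 1.954 Hz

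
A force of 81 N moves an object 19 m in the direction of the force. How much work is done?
W = Fd = 81×19 = 1539.0 J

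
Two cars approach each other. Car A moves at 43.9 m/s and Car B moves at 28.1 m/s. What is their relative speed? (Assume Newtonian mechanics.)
v_rel = v_A + v_B = 43.9 + 28.1 = 72.0 m/s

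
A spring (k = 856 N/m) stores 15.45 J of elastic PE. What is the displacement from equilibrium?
PE = ½kx² → x = √(2PE/k) = √(2×15.45/856) = 0.19 m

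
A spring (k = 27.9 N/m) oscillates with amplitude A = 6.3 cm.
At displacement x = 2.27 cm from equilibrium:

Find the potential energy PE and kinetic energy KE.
E_total = ½kA² = ½×27.9×(0.063)² = 0.05537 J
PE = ½kx² = ½×27.9×(0.0227)² = 0.007188 J
KE = E_total − PE = 0.04818 J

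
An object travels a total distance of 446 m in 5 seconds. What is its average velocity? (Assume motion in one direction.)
v_avg = Δd / Δt = 446 / 5 = 89.2 m/s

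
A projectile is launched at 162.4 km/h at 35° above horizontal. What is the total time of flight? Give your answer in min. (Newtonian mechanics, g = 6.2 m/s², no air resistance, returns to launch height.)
T = 2v₀sin(θ)/g (with unit conversion) = 0.1391 min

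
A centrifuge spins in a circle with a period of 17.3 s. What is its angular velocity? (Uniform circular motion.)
ω = 2π/T = 2π/17.3 = 0.3632 rad/s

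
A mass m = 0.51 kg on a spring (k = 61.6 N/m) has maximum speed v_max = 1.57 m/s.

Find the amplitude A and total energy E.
½mv²_max = ½kA² → A = v_max√(m/k) = 1.57×√(0.51/61.6) = 0.1429 m = 14.29 cm
E = ½mv²_max = ½×0.51×1.57² = 0.6285 J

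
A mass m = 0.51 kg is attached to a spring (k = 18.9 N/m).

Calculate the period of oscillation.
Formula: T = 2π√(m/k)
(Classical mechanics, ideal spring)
T = 2π√(m/k) = 2π√(0.51/18.9) = 1.032 s; f = 1/T = 0.9689 Hz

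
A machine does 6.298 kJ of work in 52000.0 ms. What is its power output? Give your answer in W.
P = W/t = 6298 J / 52 s = 121.1 W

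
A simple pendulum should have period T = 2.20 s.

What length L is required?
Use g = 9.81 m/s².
T = 2π√(L/g) → L = g(T/2π)² = 9.81×(2.2/2π)² = 1.203 m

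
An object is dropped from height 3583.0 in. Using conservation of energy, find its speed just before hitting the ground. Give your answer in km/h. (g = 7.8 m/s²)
mgh = ½mv² → v = √(2gh) = √(2×7.8×91.01) = 37.68 m/s = 135.6 km/h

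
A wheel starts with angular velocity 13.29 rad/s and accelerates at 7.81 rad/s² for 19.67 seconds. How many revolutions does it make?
θ = ω₀t + ½αt² = 13.29×19.67 + ½×7.81×19.67² = 1772.29 rad
Revolutions = θ/(2π) = 1772.29/(2π) = 282.07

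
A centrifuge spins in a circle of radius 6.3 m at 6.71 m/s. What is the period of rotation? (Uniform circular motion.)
T = 2πr/v = 2π×6.3/6.71 = 5.9 s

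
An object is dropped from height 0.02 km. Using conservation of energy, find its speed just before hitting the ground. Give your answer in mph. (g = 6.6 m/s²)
mgh = ½mv² → v = √(2gh) = √(2×6.6×20) = 16.25 m/s = 36.35 mph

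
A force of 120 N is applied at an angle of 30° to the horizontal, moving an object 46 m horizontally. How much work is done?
W = Fd cosθ = 120×46×cos(30°) = 4780.5 J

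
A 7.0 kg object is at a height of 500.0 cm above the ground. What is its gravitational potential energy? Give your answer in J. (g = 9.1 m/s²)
PE = mgh = 7 kg × 9.1 m/s² × 5 m = 318.5 J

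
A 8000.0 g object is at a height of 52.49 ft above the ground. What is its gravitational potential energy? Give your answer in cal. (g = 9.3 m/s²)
PE = mgh = 8 kg × 9.3 m/s² × 16 m = 1190 J = 284.5 cal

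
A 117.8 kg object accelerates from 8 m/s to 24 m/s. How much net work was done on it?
W_net = ΔKE = ½m(v₂² − v₁²) = ½×117.8×(24² − 8²) = 30156.8 J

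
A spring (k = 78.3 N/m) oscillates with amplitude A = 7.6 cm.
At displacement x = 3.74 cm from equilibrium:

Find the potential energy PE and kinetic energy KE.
E_total = ½kA² = ½×78.3×(0.076)² = 0.2261 J
PE = ½kx² = ½×78.3×(0.0374)² = 0.05476 J
KE = E_total − PE = 0.1714 J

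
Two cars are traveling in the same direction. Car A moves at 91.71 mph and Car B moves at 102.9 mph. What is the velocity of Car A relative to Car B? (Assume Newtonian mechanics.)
v_rel = v_A - v_B = 91.71 - 102.9 = -11.19 mph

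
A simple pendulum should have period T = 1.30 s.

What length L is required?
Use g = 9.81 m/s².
T = 2π√(L/g) → L = g(T/2π)² = 9.81×(1.3/2π)² = 0.4199 m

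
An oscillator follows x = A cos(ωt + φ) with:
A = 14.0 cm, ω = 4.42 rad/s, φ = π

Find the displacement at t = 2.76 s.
x = A cos(ωt + φ) = 14.0×cos(4.42×2.76 + π) = -13.07 cm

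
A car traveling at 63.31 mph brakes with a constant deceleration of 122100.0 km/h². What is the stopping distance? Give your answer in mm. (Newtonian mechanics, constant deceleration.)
d = v₀² / (2a) (with unit conversion) = 42510.0 mm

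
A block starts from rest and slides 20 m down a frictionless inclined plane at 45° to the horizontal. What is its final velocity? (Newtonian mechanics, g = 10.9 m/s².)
a = g sin(θ) = 10.9 × sin(45°) = 7.71 m/s²
v = √(2ad) = √(2 × 7.71 × 20) = 17.56 m/s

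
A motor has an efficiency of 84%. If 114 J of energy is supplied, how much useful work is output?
W_out = η × W_in = 0.84 × 114 = 95.76 J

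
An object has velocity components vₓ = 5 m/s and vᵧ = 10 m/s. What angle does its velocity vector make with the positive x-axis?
θ = arctan(vᵧ/vₓ) = arctan(10/5) = 63.43°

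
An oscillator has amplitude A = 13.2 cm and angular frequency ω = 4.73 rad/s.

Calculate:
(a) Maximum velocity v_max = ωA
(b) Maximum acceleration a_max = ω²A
v_max = ωA = 4.73×0.132 = 0.6244 m/s
a_max = ω²A = 4.73²×0.132 = 2.953 m/s²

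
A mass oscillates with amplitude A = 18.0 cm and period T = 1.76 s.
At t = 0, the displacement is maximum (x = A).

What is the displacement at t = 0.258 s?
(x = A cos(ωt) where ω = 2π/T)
ω = 2π/T = 2π/1.76 = 3.57 rad/s
x = A cos(ωt) = 18.0×cos(3.57×0.258) = 10.89 cm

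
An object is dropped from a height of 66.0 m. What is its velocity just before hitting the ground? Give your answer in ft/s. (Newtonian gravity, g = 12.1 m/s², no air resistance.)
v = √(2gh) (with unit conversion) = 131.1 ft/s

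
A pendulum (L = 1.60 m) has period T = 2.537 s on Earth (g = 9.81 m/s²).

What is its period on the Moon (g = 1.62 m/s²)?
T = 2π√(L/g), so T_moon/T_earth = √(g_earth/g_moon)
T_moon = 2π√(1.6/1.62) = 6.244 s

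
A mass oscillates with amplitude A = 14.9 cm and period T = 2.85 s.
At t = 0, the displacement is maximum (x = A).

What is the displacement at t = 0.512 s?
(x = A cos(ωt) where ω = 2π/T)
ω = 2π/T = 2π/2.85 = 2.205 rad/s
x = A cos(ωt) = 14.9×cos(2.205×0.512) = 6.374 cm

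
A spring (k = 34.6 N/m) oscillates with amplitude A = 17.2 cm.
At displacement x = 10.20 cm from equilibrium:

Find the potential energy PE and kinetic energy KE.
E_total = ½kA² = ½×34.6×(0.172)² = 0.5118 J
PE = ½kx² = ½×34.6×(0.102)² = 0.18 J
KE = E_total − PE = 0.3318 J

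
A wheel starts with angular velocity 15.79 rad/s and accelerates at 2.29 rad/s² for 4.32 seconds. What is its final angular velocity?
ω = ω₀ + αt = 15.79 + 2.29 × 4.32 = 25.68 rad/s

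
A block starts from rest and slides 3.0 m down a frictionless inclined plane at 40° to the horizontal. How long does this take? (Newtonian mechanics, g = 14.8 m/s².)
a = g sin(θ) = 14.8 × sin(40°) = 9.51 m/s²
t = √(2d/a) = √(2 × 3.0 / 9.51) = 0.79 s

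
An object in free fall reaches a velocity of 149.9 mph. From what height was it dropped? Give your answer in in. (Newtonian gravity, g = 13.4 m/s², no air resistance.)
h = v²/(2g) (with unit conversion) = 6597.0 in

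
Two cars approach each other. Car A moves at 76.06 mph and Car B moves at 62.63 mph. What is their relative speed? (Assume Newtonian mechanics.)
v_rel = v_A + v_B = 76.06 + 62.63 = 138.7 mph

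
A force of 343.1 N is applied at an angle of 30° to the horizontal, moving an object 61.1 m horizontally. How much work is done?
W = Fd cosθ = 343.1×61.1×cos(30°) = 18155.0 J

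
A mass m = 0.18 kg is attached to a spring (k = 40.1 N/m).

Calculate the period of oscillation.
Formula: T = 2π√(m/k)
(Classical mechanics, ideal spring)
T = 2π√(m/k) = 2π√(0.18/40.1) = 0.421 s; f = 1/T = 2.376 Hz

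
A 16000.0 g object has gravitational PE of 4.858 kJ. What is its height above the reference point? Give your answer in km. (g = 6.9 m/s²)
PE = mgh → h = PE/(mg) = 4858 J / (16 kg × 6.9 m/s²) = 44 m = 0.044 km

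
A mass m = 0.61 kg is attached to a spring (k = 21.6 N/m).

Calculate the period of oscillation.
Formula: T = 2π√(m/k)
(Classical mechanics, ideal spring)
T = 2π√(m/k) = 2π√(0.61/21.6) = 1.056 s; f = 1/T = 0.9471 Hz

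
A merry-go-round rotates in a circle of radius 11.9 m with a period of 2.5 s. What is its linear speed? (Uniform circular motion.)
v = 2πr/T = 2π×11.9/2.5 = 29.91 m/s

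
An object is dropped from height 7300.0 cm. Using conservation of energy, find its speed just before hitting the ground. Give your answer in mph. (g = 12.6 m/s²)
mgh = ½mv² → v = √(2gh) = √(2×12.6×73) = 42.89 m/s = 95.94 mph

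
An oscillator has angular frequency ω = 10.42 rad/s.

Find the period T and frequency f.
T = 2π/ω = 2π/10.42 = 0.603 s; f = ω/2π = 1.658 Hz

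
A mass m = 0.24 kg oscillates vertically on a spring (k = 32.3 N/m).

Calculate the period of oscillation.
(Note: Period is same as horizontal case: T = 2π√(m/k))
T = 2π√(m/k) = 2π√(0.24/32.3) = 0.5416 s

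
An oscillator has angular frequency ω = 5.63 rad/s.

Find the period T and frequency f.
T = 2π/ω = 2π/5.63 = 1.116 s; f = ω/2π = 0.896 Hz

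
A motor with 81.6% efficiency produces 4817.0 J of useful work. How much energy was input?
W_in = W_out/η = 4817.0/0.816 = 5903.2 J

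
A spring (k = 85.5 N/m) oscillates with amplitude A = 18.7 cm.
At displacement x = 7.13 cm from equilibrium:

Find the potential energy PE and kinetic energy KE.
E_total = ½kA² = ½×85.5×(0.187)² = 1.495 J
PE = ½kx² = ½×85.5×(0.0713)² = 0.2173 J
KE = E_total − PE = 1.278 J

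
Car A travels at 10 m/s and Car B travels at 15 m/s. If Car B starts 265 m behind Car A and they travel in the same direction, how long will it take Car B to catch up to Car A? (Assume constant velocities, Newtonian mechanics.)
Relative speed: v_rel = 15 - 10 = 5 m/s
Time to catch: t = d₀/v_rel = 265/5 = 53.0 s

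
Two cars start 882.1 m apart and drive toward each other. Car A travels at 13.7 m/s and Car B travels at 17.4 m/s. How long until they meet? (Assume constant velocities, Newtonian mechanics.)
Combined speed: v_combined = 13.7 + 17.4 = 31.1 m/s
Time to meet: t = d/31.1 = 882.1/31.1 = 28.36 s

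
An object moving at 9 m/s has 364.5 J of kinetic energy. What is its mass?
KE = ½mv² → m = 2KE/v² = 2×364.5/9² = 9.0 kg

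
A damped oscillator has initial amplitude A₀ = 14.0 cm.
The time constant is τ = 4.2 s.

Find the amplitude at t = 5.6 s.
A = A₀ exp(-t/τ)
A = A₀ exp(−t/τ) = 14.0×exp(−5.6/4.2) = 3.69 cm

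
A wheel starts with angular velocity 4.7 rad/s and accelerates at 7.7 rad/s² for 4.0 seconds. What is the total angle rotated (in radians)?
θ = ω₀t + ½αt² = 4.7×4.0 + ½×7.7×4.0² = 80.4 rad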